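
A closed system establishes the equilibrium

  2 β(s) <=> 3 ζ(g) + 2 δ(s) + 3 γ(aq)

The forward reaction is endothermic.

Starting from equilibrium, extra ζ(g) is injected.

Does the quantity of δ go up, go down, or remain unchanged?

decreases

Adding ζ (g), a product, drives the reaction to the left.
The net shift is to the left. δ is a product, so its amount decreases.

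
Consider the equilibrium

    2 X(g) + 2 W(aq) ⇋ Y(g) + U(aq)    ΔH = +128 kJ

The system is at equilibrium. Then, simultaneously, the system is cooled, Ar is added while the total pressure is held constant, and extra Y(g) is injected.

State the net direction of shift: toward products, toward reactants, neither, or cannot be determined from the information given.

The forward reaction is endothermic. Lowering T favours the exothermic direction — shift to the left.
Adding inert gas at constant total pressure expands the volume and lowers every reacting partial pressure. With Δn_gas = 1 − 2 = -1, Q moves away from K toward the side with fewer gas moles, so the system shifts toward the side with more gas moles — to the left.
Adding Y (g), a product, drives the reaction to the left.
All effects act in the same direction — net shift to the left.

left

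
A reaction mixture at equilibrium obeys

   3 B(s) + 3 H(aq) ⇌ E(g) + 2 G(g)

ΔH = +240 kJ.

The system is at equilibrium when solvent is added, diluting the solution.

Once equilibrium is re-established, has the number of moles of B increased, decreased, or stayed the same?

Dilution lowers every aqueous concentration by the same factor. Δn_aq = 0 − 3 = -3, so the system shifts toward the side with more dissolved moles — to the left.
The net shift is to the left. B is a reactant, so its amount increases.

increases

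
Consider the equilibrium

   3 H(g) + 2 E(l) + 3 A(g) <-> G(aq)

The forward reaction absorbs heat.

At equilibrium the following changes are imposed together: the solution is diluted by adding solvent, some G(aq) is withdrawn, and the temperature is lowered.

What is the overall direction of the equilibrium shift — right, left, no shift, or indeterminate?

Dilution lowers every aqueous concentration by the same factor. Δn_aq = 1 − 0 = +1, so the system shifts toward the side with more dissolved moles — to the right.
Removing G (aq), a product, drives the reaction to the right.
The forward reaction is endothermic. Lowering T favours the exothermic direction — shift to the left.
The individual effects push in opposite directions; without quantitative information the net direction cannot be determined.

cannot be determined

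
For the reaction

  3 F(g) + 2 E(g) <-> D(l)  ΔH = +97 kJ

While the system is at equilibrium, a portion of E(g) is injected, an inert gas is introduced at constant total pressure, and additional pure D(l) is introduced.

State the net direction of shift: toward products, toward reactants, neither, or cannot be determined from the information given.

cannot be determined

Adding E (g), a reactant, drives the reaction to the right.
Adding inert gas at constant total pressure expands the volume and lowers every reacting partial pressure. With Δn_gas = 0 − 5 = -5, Q moves away from K toward the side with fewer gas moles, so the system shifts toward the side with more gas moles — to the left.
D is a pure liquid; its activity is 1 regardless of amount, so Q is unaffected — no shift from this change.
The individual effects push in opposite directions; without quantitative information the net direction cannot be determined.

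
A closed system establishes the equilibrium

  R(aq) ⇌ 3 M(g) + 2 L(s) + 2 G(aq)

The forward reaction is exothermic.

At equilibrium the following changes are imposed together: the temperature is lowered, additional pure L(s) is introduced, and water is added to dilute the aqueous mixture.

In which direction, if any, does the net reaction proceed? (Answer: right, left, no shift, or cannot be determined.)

right

The forward reaction is exothermic. Lowering T favours the exothermic direction — shift to the right.
L is a pure solid; its activity is 1 regardless of amount, so Q is unaffected — no shift from this change.
Dilution lowers every aqueous concentration by the same factor. Δn_aq = 2 − 1 = +1, so the system shifts toward the side with more dissolved moles — to the right.
Only the nonzero effect(s) matter; the net shift is to the right.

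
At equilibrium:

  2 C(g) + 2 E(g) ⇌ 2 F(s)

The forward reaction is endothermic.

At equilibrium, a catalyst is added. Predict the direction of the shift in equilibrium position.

no shift

A catalyst speeds both forward and reverse rates equally; it changes neither Q nor K — no shift from this change.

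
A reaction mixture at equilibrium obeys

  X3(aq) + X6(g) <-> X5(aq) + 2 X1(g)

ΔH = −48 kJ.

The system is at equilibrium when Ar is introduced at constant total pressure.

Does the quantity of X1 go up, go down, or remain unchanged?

increases

Adding inert gas at constant total pressure expands the volume and lowers every reacting partial pressure. With Δn_gas = 2 − 1 = +1, Q moves away from K toward the side with fewer gas moles, so the system shifts toward the side with more gas moles — to the right.
The net shift is to the right. X1 is a product, so its amount increases.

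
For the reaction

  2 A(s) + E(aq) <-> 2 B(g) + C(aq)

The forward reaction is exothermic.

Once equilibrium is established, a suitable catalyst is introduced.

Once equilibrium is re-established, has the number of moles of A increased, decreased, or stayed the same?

A catalyst speeds both forward and reverse rates equally; it changes neither Q nor K — no shift from this change.
No net shift occurs, so the amount of A is unchanged.

unchanged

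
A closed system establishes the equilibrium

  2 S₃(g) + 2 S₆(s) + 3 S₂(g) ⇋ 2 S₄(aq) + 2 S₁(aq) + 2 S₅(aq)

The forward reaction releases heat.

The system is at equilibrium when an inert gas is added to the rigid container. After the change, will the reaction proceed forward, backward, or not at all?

no shift

At constant volume, adding an inert gas leaves every reacting species' partial pressure unchanged, so Q is unchanged — no shift from this change.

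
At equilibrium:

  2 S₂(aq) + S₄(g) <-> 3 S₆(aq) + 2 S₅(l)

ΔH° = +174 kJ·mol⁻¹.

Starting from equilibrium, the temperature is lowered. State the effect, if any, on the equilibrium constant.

K depends on temperature via the van 't Hoff relation. The forward reaction is endothermic, so lowering T decreases K.

decreases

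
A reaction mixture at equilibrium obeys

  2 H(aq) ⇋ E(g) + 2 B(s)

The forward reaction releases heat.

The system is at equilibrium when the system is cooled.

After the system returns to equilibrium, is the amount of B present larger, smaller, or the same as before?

The forward reaction is exothermic. Lowering T favours the exothermic direction — shift to the right.
The net shift is to the right. B is a product, so its amount increases.

increases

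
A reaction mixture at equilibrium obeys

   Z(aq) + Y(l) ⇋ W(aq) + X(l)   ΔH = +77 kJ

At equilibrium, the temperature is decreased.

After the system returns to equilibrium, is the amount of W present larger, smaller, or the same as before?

The forward reaction is endothermic. Lowering T favours the exothermic direction — shift to the left.
The net shift is to the left. W is a product, so its amount decreases.

decreases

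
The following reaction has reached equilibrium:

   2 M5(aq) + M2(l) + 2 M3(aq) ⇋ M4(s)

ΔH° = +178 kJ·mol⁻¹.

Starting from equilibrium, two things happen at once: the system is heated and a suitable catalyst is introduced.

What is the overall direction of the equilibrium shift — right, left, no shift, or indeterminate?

right

The forward reaction is endothermic. Raising T favours the endothermic direction — shift to the right.
A catalyst speeds both forward and reverse rates equally; it changes neither Q nor K — no shift from this change.
Only the nonzero effect(s) matter; the net shift is to the right.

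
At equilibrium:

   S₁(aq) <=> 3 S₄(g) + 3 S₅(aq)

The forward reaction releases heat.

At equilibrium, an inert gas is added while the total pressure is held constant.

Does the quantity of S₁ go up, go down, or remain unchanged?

decreases

Adding inert gas at constant total pressure expands the volume and lowers every reacting partial pressure. With Δn_gas = 3 − 0 = +3, Q moves away from K toward the side with fewer gas moles, so the system shifts toward the side with more gas moles — to the right.
The net shift is to the right. S₁ is a reactant, so its amount decreases.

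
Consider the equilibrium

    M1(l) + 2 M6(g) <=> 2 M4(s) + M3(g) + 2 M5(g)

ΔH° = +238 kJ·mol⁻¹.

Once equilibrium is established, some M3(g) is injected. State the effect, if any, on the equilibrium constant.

The equilibrium constant depends only on temperature. This perturbation may move the position of equilibrium, but since T is unchanged, K itself is unchanged.

unchanged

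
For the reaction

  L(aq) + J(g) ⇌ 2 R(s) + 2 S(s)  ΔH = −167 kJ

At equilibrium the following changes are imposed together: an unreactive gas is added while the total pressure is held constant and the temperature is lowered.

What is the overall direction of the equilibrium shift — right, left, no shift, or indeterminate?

cannot be determined

Adding inert gas at constant total pressure expands the volume and lowers every reacting partial pressure. With Δn_gas = 0 − 1 = -1, Q moves away from K toward the side with fewer gas moles, so the system shifts toward the side with more gas moles — to the left.
The forward reaction is exothermic. Lowering T favours the exothermic direction — shift to the right.
The individual effects push in opposite directions; without quantitative information the net direction cannot be determined.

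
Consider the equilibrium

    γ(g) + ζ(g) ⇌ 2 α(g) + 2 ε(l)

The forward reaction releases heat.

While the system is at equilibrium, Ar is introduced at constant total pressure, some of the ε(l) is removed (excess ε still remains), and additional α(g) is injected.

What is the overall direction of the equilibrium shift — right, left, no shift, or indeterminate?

Adding inert gas at constant total pressure expands the volume, scaling every reacting partial pressure by the same factor. Δn_gas = 2 − 2 = 0, so Q is unchanged — no shift.
ε is a pure liquid; its activity is 1 regardless of amount, so Q is unaffected — no shift from this change.
Adding α (g), a product, drives the reaction to the left.
Only the nonzero effect(s) matter; the net shift is to the left.

left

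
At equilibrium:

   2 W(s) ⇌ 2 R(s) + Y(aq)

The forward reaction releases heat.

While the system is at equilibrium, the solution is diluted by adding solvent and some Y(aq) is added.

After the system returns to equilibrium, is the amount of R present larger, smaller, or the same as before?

Dilution lowers every aqueous concentration by the same factor. Δn_aq = 1 − 0 = +1, so the system shifts toward the side with more dissolved moles — to the right.
Adding Y (aq), a product, drives the reaction to the left.
The two effects oppose each other, so the net shift — and hence the change in R — cannot be determined from the given information.

cannot be determined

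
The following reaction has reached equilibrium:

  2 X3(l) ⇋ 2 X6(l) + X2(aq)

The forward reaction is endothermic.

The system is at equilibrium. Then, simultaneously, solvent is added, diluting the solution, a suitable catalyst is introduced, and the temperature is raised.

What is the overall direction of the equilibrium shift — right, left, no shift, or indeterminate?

right

Dilution lowers every aqueous concentration by the same factor. Δn_aq = 1 − 0 = +1, so the system shifts toward the side with more dissolved moles — to the right.
A catalyst speeds both forward and reverse rates equally; it changes neither Q nor K — no shift from this change.
The forward reaction is endothermic. Raising T favours the endothermic direction — shift to the right.
Only the nonzero effect(s) matter; the net shift is to the right.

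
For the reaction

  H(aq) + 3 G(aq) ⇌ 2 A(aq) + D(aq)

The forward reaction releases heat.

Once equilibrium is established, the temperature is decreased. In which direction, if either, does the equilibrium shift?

The forward reaction is exothermic. Lowering T favours the exothermic direction — shift to the right.

right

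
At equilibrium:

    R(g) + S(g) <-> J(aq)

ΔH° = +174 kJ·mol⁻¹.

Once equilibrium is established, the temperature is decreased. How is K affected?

decreases

K depends on temperature via the van 't Hoff relation. The forward reaction is endothermic, so lowering T decreases K.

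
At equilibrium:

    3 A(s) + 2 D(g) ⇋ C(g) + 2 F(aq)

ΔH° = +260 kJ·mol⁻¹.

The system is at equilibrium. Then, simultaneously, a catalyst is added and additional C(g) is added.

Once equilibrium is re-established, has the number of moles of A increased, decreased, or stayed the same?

increases

A catalyst speeds both forward and reverse rates equally; it changes neither Q nor K — no shift from this change.
Adding C (g), a product, drives the reaction to the left.
The net shift is to the left. A is a reactant, so its amount increases.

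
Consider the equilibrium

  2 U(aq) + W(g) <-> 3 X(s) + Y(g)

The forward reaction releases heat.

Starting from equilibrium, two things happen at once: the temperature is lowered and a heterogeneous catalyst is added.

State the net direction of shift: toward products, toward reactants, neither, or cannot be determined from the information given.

right

The forward reaction is exothermic. Lowering T favours the exothermic direction — shift to the right.
A catalyst speeds both forward and reverse rates equally; it changes neither Q nor K — no shift from this change.
Only the nonzero effect(s) matter; the net shift is to the right.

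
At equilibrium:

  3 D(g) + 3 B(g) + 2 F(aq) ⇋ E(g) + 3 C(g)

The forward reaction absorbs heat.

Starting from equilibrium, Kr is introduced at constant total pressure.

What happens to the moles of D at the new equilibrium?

Adding inert gas at constant total pressure expands the volume and lowers every reacting partial pressure. With Δn_gas = 4 − 6 = -2, Q moves away from K toward the side with fewer gas moles, so the system shifts toward the side with more gas moles — to the left.
The net shift is to the left. D is a reactant, so its amount increases.

increases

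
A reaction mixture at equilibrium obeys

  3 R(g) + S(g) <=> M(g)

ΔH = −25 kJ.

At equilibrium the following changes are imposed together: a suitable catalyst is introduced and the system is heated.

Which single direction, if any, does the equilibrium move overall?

left

A catalyst speeds both forward and reverse rates equally; it changes neither Q nor K — no shift from this change.
The forward reaction is exothermic. Raising T favours the endothermic direction — shift to the left.
Only the nonzero effect(s) matter; the net shift is to the left.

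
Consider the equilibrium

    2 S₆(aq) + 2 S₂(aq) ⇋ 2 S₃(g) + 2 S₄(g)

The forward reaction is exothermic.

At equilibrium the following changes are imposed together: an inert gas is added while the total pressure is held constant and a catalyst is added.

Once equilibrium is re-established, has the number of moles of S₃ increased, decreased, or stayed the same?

Adding inert gas at constant total pressure expands the volume and lowers every reacting partial pressure. With Δn_gas = 4 − 0 = +4, Q moves away from K toward the side with fewer gas moles, so the system shifts toward the side with more gas moles — to the right.
A catalyst speeds both forward and reverse rates equally; it changes neither Q nor K — no shift from this change.
The net shift is to the right. S₃ is a product, so its amount increases.

increases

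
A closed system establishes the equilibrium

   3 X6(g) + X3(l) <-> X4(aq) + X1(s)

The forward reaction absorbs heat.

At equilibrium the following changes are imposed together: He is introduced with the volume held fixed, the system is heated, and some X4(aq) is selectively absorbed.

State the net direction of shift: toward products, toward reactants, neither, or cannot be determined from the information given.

right

At constant volume, adding an inert gas leaves every reacting species' partial pressure unchanged, so Q is unchanged — no shift from this change.
The forward reaction is endothermic. Raising T favours the endothermic direction — shift to the right.
Removing X4 (aq), a product, drives the reaction to the right.
Only the nonzero effect(s) matter; the net shift is to the right.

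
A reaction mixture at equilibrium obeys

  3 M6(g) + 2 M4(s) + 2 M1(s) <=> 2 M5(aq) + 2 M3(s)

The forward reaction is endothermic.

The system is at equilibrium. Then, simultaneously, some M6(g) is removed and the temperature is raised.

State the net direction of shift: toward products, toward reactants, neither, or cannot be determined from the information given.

cannot be determined

Removing M6 (g), a reactant, drives the reaction to the left.
The forward reaction is endothermic. Raising T favours the endothermic direction — shift to the right.
The individual effects push in opposite directions; without quantitative information the net direction cannot be determined.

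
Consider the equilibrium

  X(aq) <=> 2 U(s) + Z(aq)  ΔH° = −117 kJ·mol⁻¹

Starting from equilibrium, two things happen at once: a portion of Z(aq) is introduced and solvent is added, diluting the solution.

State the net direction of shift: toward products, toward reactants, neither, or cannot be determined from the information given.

Adding Z (aq), a product, drives the reaction to the left.
Dilution scales every aqueous concentration by the same factor. Δn_aq = 1 − 1 = 0, so Q is unchanged — no shift.
Only the nonzero effect(s) matter; the net shift is to the left.

left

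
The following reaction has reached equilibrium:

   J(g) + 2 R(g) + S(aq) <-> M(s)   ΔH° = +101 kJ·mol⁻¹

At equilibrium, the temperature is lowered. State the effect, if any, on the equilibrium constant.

decreases

K depends on temperature via the van 't Hoff relation. The forward reaction is endothermic, so lowering T decreases K.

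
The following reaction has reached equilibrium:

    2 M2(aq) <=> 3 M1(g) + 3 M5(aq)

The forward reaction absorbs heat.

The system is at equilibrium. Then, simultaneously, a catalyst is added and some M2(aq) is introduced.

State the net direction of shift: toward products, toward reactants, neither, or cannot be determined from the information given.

A catalyst speeds both forward and reverse rates equally; it changes neither Q nor K — no shift from this change.
Adding M2 (aq), a reactant, drives the reaction to the right.
Only the nonzero effect(s) matter; the net shift is to the right.

right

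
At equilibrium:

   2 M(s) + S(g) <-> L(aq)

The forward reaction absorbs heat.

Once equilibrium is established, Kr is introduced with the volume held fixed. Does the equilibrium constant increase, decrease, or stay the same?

unchanged

The equilibrium constant depends only on temperature. This perturbation changes neither the position of equilibrium nor K.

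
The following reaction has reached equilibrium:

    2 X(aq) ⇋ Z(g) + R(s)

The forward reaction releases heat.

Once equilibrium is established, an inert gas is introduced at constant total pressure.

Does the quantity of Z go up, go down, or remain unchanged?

increases

Adding inert gas at constant total pressure expands the volume and lowers every reacting partial pressure. With Δn_gas = 1 − 0 = +1, Q moves away from K toward the side with fewer gas moles, so the system shifts toward the side with more gas moles — to the right.
The net shift is to the right. Z is a product, so its amount increases.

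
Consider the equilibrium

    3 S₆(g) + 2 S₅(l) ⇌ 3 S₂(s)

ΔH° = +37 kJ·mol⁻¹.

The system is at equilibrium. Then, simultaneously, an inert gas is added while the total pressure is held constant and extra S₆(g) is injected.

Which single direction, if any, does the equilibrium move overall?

Adding inert gas at constant total pressure expands the volume and lowers every reacting partial pressure. With Δn_gas = 0 − 3 = -3, Q moves away from K toward the side with fewer gas moles, so the system shifts toward the side with more gas moles — to the left.
Adding S₆ (g), a reactant, drives the reaction to the right.
The individual effects push in opposite directions; without quantitative information the net direction cannot be determined.

cannot be determined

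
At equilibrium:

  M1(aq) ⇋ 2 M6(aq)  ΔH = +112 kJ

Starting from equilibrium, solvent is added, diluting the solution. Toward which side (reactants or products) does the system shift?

right

Dilution lowers every aqueous concentration by the same factor. Δn_aq = 2 − 1 = +1, so the system shifts toward the side with more dissolved moles — to the right.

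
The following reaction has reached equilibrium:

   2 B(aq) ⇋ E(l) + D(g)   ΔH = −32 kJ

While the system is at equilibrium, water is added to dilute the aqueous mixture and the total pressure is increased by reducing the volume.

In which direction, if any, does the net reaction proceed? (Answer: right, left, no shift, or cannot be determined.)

left

Dilution lowers every aqueous concentration by the same factor. Δn_aq = 0 − 2 = -2, so the system shifts toward the side with more dissolved moles — to the left.
Gas moles: reactants 0, products 1 (Δn_gas = +1). Compression shifts the system toward the side with fewer moles of gas — to the left.
All effects act in the same direction — net shift to the left.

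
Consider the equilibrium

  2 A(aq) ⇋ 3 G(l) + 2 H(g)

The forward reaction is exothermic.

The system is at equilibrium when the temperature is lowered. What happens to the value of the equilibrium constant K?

K depends on temperature via the van 't Hoff relation. The forward reaction is exothermic, so lowering T increases K.

increases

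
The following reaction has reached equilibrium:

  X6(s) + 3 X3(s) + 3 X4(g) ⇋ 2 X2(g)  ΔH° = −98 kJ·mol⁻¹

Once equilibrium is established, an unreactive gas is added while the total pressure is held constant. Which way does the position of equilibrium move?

left

Adding inert gas at constant total pressure expands the volume and lowers every reacting partial pressure. With Δn_gas = 2 − 3 = -1, Q moves away from K toward the side with fewer gas moles, so the system shifts toward the side with more gas moles — to the left.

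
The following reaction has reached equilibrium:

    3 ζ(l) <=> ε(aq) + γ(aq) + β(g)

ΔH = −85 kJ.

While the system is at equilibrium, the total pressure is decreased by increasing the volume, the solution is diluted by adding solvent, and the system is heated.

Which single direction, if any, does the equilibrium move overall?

Gas moles: reactants 0, products 1 (Δn_gas = +1). Expansion shifts the system toward the side with more moles of gas — to the right.
Dilution lowers every aqueous concentration by the same factor. Δn_aq = 2 − 0 = +2, so the system shifts toward the side with more dissolved moles — to the right.
The forward reaction is exothermic. Raising T favours the endothermic direction — shift to the left.
The individual effects push in opposite directions; without quantitative information the net direction cannot be determined.

cannot be determined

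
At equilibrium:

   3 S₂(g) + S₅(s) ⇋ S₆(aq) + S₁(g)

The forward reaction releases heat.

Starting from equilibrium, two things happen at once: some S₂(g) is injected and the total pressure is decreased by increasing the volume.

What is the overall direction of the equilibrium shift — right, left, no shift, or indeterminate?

Adding S₂ (g), a reactant, drives the reaction to the right.
Gas moles: reactants 3, products 1 (Δn_gas = -2). Expansion shifts the system toward the side with more moles of gas — to the left.
The individual effects push in opposite directions; without quantitative information the net direction cannot be determined.

cannot be determined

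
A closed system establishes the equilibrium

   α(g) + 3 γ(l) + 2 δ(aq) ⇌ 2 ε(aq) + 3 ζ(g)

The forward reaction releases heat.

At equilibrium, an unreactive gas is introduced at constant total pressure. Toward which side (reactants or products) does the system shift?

right

Adding inert gas at constant total pressure expands the volume and lowers every reacting partial pressure. With Δn_gas = 3 − 1 = +2, Q moves away from K toward the side with fewer gas moles, so the system shifts toward the side with more gas moles — to the right.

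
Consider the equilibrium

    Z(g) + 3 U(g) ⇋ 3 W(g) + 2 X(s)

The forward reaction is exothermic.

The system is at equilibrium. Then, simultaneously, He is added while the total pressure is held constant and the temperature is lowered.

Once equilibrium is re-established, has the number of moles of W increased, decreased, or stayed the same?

Adding inert gas at constant total pressure expands the volume and lowers every reacting partial pressure. With Δn_gas = 3 − 4 = -1, Q moves away from K toward the side with fewer gas moles, so the system shifts toward the side with more gas moles — to the left.
The forward reaction is exothermic. Lowering T favours the exothermic direction — shift to the right.
The two effects oppose each other, so the net shift — and hence the change in W — cannot be determined from the given information.

cannot be determined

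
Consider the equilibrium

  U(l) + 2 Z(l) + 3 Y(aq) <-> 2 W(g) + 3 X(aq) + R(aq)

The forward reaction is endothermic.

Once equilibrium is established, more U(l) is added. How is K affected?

unchanged

The equilibrium constant depends only on temperature. This perturbation changes neither the position of equilibrium nor K.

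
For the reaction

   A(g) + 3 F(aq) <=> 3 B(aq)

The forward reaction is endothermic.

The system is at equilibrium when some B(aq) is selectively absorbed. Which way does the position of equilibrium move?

Removing B (aq), a product, drives the reaction to the right.

right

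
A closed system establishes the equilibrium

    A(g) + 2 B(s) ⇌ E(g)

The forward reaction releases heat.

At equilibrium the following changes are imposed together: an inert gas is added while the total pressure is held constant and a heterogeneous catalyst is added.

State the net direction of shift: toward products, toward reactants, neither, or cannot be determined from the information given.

no shift

Adding inert gas at constant total pressure expands the volume, scaling every reacting partial pressure by the same factor. Δn_gas = 1 − 1 = 0, so Q is unchanged — no shift.
A catalyst speeds both forward and reverse rates equally; it changes neither Q nor K — no shift from this change.
None of the changes alters Q relative to K, so there is no net shift.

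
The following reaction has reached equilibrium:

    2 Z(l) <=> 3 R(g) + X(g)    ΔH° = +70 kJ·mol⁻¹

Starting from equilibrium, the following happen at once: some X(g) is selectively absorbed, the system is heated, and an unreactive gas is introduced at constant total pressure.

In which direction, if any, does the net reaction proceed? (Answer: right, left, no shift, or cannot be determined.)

right

Removing X (g), a product, drives the reaction to the right.
The forward reaction is endothermic. Raising T favours the endothermic direction — shift to the right.
Adding inert gas at constant total pressure expands the volume and lowers every reacting partial pressure. With Δn_gas = 4 − 0 = +4, Q moves away from K toward the side with fewer gas moles, so the system shifts toward the side with more gas moles — to the right.
All effects act in the same direction — net shift to the right.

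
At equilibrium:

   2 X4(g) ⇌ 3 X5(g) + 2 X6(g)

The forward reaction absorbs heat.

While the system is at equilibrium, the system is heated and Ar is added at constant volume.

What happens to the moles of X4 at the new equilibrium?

decreases

The forward reaction is endothermic. Raising T favours the endothermic direction — shift to the right.
At constant volume, adding an inert gas leaves every reacting species' partial pressure unchanged, so Q is unchanged — no shift from this change.
The net shift is to the right. X4 is a reactant, so its amount decreases.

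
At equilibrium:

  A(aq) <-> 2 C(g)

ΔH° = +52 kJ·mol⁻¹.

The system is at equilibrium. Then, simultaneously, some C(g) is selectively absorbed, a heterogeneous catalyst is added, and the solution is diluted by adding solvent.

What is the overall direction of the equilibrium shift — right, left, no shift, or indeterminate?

cannot be determined

Removing C (g), a product, drives the reaction to the right.
A catalyst speeds both forward and reverse rates equally; it changes neither Q nor K — no shift from this change.
Dilution lowers every aqueous concentration by the same factor. Δn_aq = 0 − 1 = -1, so the system shifts toward the side with more dissolved moles — to the left.
The individual effects push in opposite directions; without quantitative information the net direction cannot be determined.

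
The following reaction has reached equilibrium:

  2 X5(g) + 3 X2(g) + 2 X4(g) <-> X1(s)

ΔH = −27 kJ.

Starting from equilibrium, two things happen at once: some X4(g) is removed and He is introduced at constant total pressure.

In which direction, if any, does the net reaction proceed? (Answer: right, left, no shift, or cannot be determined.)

Removing X4 (g), a reactant, drives the reaction to the left.
Adding inert gas at constant total pressure expands the volume and lowers every reacting partial pressure. With Δn_gas = 0 − 7 = -7, Q moves away from K toward the side with fewer gas moles, so the system shifts toward the side with more gas moles — to the left.
All effects act in the same direction — net shift to the left.

left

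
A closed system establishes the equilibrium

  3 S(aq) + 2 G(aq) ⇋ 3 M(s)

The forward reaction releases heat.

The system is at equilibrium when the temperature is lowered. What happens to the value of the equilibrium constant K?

K depends on temperature via the van 't Hoff relation. The forward reaction is exothermic, so lowering T increases K.

increases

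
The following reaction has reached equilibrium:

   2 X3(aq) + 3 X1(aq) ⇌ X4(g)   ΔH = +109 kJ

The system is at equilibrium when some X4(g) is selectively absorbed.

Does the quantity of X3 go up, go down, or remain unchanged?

Removing X4 (g), a product, drives the reaction to the right.
The net shift is to the right. X3 is a reactant, so its amount decreases.

decreases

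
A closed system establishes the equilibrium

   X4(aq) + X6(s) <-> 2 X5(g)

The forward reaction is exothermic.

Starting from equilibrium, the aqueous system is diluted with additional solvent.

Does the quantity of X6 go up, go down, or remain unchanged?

Dilution lowers every aqueous concentration by the same factor. Δn_aq = 0 − 1 = -1, so the system shifts toward the side with more dissolved moles — to the left.
The net shift is to the left. X6 is a reactant, so its amount increases.

increases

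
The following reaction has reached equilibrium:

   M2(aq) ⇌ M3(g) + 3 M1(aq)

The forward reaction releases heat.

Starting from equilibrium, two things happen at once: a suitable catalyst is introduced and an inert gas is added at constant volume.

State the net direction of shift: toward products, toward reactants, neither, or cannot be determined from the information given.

A catalyst speeds both forward and reverse rates equally; it changes neither Q nor K — no shift from this change.
At constant volume, adding an inert gas leaves every reacting species' partial pressure unchanged, so Q is unchanged — no shift from this change.
None of the changes alters Q relative to K, so there is no net shift.

no shift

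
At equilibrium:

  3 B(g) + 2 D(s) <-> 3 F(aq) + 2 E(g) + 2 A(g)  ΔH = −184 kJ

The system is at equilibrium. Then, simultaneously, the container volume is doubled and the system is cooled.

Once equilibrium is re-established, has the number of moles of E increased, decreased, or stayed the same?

Gas moles: reactants 3, products 4 (Δn_gas = +1). Expansion shifts the system toward the side with more moles of gas — to the right.
The forward reaction is exothermic. Lowering T favours the exothermic direction — shift to the right.
The net shift is to the right. E is a product, so its amount increases.

increases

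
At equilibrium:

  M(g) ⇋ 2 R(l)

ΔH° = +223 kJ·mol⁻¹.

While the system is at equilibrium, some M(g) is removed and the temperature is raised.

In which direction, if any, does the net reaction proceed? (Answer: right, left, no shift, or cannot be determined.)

Removing M (g), a reactant, drives the reaction to the left.
The forward reaction is endothermic. Raising T favours the endothermic direction — shift to the right.
The individual effects push in opposite directions; without quantitative information the net direction cannot be determined.

cannot be determined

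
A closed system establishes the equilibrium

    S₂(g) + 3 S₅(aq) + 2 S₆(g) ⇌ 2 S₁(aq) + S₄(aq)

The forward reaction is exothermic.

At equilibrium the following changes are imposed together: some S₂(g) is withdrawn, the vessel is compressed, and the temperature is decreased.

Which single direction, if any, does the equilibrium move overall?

Removing S₂ (g), a reactant, drives the reaction to the left.
Gas moles: reactants 3, products 0 (Δn_gas = -3). Compression shifts the system toward the side with fewer moles of gas — to the right.
The forward reaction is exothermic. Lowering T favours the exothermic direction — shift to the right.
The individual effects push in opposite directions; without quantitative information the net direction cannot be determined.

cannot be determined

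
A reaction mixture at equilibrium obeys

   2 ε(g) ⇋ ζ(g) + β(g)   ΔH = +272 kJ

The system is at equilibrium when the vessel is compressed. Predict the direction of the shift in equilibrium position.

Gas moles: reactants 2, products 2. Δn_gas = 0, so a volume change leaves Q equal to K — no shift from this change.

no shift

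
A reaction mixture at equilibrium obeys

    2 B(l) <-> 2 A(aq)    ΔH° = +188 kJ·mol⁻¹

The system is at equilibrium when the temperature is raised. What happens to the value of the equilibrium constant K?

increases

K depends on temperature via the van 't Hoff relation. The forward reaction is endothermic, so raising T increases K.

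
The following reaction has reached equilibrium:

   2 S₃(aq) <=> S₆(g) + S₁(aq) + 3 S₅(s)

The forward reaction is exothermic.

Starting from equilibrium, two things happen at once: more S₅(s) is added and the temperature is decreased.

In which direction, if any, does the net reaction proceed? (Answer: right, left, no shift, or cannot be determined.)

right

S₅ is a pure solid; its activity is 1 regardless of amount, so Q is unaffected — no shift from this change.
The forward reaction is exothermic. Lowering T favours the exothermic direction — shift to the right.
Only the nonzero effect(s) matter; the net shift is to the right.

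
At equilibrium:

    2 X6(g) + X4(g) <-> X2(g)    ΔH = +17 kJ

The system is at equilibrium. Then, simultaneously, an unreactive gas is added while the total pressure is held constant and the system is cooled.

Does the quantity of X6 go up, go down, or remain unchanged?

increases

Adding inert gas at constant total pressure expands the volume and lowers every reacting partial pressure. With Δn_gas = 1 − 3 = -2, Q moves away from K toward the side with fewer gas moles, so the system shifts toward the side with more gas moles — to the left.
The forward reaction is endothermic. Lowering T favours the exothermic direction — shift to the left.
The net shift is to the left. X6 is a reactant, so its amount increases.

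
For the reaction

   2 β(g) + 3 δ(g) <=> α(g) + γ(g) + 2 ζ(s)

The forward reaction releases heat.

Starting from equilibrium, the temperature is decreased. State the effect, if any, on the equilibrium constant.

increases

K depends on temperature via the van 't Hoff relation. The forward reaction is exothermic, so lowering T increases K.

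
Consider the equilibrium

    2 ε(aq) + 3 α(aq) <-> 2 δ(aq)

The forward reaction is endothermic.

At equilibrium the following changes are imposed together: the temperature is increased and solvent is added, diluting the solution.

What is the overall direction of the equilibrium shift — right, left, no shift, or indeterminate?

The forward reaction is endothermic. Raising T favours the endothermic direction — shift to the right.
Dilution lowers every aqueous concentration by the same factor. Δn_aq = 2 − 5 = -3, so the system shifts toward the side with more dissolved moles — to the left.
The individual effects push in opposite directions; without quantitative information the net direction cannot be determined.

cannot be determined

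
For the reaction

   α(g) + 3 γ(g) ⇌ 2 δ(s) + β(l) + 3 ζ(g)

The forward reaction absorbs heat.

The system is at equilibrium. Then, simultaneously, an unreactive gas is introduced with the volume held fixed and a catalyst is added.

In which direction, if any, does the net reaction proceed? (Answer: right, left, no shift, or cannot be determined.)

no shift

At constant volume, adding an inert gas leaves every reacting species' partial pressure unchanged, so Q is unchanged — no shift from this change.
A catalyst speeds both forward and reverse rates equally; it changes neither Q nor K — no shift from this change.
None of the changes alters Q relative to K, so there is no net shift.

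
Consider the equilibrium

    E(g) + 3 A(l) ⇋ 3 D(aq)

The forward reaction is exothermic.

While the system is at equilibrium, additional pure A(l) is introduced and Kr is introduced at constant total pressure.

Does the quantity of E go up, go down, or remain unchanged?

A is a pure liquid; its activity is 1 regardless of amount, so Q is unaffected — no shift from this change.
Adding inert gas at constant total pressure expands the volume and lowers every reacting partial pressure. With Δn_gas = 0 − 1 = -1, Q moves away from K toward the side with fewer gas moles, so the system shifts toward the side with more gas moles — to the left.
The net shift is to the left. E is a reactant, so its amount increases.

increases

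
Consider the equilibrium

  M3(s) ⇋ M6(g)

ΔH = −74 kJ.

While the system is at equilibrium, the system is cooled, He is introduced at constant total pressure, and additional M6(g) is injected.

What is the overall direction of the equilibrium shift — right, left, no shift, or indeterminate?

cannot be determined

The forward reaction is exothermic. Lowering T favours the exothermic direction — shift to the right.
Adding inert gas at constant total pressure expands the volume and lowers every reacting partial pressure. With Δn_gas = 1 − 0 = +1, Q moves away from K toward the side with fewer gas moles, so the system shifts toward the side with more gas moles — to the right.
Adding M6 (g), a product, drives the reaction to the left.
The individual effects push in opposite directions; without quantitative information the net direction cannot be determined.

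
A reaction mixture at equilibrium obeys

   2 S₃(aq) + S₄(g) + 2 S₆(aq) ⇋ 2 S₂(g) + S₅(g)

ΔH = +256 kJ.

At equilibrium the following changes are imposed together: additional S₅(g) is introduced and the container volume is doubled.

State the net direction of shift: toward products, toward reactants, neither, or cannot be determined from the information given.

cannot be determined

Adding S₅ (g), a product, drives the reaction to the left.
Gas moles: reactants 1, products 3 (Δn_gas = +2). Expansion shifts the system toward the side with more moles of gas — to the right.
The individual effects push in opposite directions; without quantitative information the net direction cannot be determined.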